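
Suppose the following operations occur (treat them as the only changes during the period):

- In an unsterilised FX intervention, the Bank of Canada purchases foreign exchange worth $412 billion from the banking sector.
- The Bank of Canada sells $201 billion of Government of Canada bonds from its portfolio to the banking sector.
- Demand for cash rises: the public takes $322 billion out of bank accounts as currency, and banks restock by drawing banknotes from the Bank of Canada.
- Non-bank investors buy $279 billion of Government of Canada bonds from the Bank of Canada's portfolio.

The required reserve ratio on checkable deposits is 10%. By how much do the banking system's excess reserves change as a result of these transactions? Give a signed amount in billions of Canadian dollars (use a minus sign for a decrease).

-$329.9 billion

FX purchase $412 billion: reserves +$412B, deposits 0.
OMO sale (to banks) $201 billion: reserves −$201B, deposits 0.
Currency withdrawal $322 billion: reserves −$322B, deposits −$322B.
Asset sale (to non-banks) $279 billion: reserves −$279B, deposits −$279B.
Totals: Δreserves = −$390B, Δdeposits = −$601B.
Δrequired reserves = 10% × −$601B = −$60.1B.
Δexcess reserves = Δreserves − Δrequired = −$390B − (−$60.1B) = -$329.9 billion.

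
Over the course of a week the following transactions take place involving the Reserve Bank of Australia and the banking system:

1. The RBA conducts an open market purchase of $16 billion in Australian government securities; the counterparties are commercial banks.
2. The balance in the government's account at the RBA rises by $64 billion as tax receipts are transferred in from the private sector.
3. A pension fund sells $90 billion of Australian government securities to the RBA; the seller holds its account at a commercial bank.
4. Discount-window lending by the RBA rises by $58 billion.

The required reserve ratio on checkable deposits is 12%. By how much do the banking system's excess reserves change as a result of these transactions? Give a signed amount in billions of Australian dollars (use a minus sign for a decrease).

+$96.88 billion

OMO purchase (from banks) $16 billion: reserves +$16B, deposits 0.
Government account inflow $64 billion: reserves −$64B, deposits −$64B.
Asset purchase (from non-banks) $90 billion: reserves +$90B, deposits +$90B.
Discount-window loan $58 billion: reserves +$58B, deposits 0.
Totals: Δreserves = +$100B, Δdeposits = +$26B.
Δrequired reserves = 12% × +$26B = +$3.12B.
Δexcess reserves = Δreserves − Δrequired = +$100B − (+$3.12B) = +$96.88 billion.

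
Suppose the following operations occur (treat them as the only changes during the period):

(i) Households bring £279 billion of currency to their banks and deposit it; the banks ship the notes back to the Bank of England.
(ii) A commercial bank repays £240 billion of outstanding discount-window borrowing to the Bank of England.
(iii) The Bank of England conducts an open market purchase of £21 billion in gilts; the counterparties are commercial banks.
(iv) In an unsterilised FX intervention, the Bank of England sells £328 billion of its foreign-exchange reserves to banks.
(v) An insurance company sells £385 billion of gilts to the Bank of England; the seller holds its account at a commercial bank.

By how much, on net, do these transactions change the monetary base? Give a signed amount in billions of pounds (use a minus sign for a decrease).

-£162 billion

Currency deposit £279 billion: just a shift between currency and reserves — both are base money → 0.
Discount-window repayment £240 billion: Bank of England balance sheet contracts → −£240B.
OMO purchase (from banks) £21 billion: Bank of England balance sheet expands → +£21B.
FX sale £328 billion: Bank of England balance sheet contracts → −£328B.
Asset purchase (from non-banks) £385 billion: Bank of England balance sheet expands → +£385B.
Net: 0 − 240 + 21 − 328 + 385 = -£162 billion.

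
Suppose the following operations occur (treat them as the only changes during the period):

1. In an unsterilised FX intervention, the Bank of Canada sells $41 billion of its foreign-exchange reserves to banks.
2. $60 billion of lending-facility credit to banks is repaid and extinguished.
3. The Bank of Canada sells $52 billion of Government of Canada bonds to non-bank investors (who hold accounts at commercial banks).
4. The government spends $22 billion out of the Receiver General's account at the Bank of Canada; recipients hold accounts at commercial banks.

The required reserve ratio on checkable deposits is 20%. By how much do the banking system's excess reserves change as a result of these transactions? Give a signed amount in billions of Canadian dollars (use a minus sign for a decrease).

-$125 billion

FX sale $41 billion: reserves −$41B, deposits 0.
Discount-window repayment $60 billion: reserves −$60B, deposits 0.
Asset sale (to non-banks) $52 billion: reserves −$52B, deposits −$52B.
Government spending $22 billion: reserves +$22B, deposits +$22B.
Totals: Δreserves = −$131B, Δdeposits = −$30B.
Δrequired reserves = 20% × −$30B = −$6B.
Δexcess reserves = Δreserves − Δrequired = −$131B − (−$6B) = -$125 billion.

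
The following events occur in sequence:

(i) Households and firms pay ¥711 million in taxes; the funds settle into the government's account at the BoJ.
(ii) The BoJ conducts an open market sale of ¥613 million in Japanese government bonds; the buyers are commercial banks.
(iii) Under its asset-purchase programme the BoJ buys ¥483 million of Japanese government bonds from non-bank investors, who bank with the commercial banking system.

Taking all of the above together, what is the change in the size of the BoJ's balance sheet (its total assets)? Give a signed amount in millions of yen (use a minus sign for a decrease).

-¥130 million

BoJ balance sheet:
  Assets:      Securities −¥130M
  Liabilities: Bank reserves −¥841M, Government deposits +¥711M
Commercial banking system:
  Assets:      Reserves at CB −¥841M, Securities +¥613M
  Liabilities: Checkable deposits −¥228M
Change in total BoJ assets = -¥130 million.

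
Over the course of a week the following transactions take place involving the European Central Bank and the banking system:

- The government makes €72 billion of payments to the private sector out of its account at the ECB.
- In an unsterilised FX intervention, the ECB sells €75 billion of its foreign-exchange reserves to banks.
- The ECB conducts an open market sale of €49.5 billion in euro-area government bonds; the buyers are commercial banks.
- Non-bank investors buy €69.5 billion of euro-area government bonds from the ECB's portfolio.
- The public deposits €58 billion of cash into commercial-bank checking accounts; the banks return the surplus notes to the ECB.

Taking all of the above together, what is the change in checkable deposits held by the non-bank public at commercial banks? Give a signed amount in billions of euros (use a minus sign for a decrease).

Government spending €72 billion: non-bank counterparties' bank balances rise → +€72B.
FX sale €75 billion: the counterparty is a bank, so public deposits are unchanged → 0.
OMO sale (to banks) €49.5 billion: the counterparty is a bank, so public deposits are unchanged → 0.
Asset sale (to non-banks) €69.5 billion: non-bank counterparties' bank balances fall → −€69.5B.
Currency deposit €58 billion: non-bank counterparties' bank balances rise → +€58B.
Net: 72 + 0 + 0 − 69.5 + 58 = +€60.5 billion.

+€60.5 billion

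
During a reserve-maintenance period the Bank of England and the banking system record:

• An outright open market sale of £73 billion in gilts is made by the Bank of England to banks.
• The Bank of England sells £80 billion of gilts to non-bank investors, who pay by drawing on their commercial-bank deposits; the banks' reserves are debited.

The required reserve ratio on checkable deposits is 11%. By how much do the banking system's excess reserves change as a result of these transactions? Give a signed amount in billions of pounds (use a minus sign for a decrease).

OMO sale (to banks) £73 billion: reserves −£73B, deposits 0.
Asset sale (to non-banks) £80 billion: reserves −£80B, deposits −£80B.
Totals: Δreserves = −£153B, Δdeposits = −£80B.
Δrequired reserves = 11% × −£80B = −£8.8B.
Δexcess reserves = Δreserves − Δrequired = −£153B − (−£8.8B) = -£144.2 billion.

-£144.2 billion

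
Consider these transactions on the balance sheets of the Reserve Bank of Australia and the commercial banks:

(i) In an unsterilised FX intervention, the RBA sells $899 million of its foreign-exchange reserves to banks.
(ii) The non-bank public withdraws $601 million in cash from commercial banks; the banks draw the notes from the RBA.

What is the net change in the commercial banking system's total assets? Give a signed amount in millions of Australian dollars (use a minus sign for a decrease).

RBA balance sheet:
  Assets:      Foreign assets −$899M
  Liabilities: Bank reserves −$1500M, Currency in circulation +$601M
Commercial banking system:
  Assets:      Reserves at CB −$1500M, Foreign assets +$899M
  Liabilities: Checkable deposits −$601M
Change in total bank assets = -$601 million.

-$601 million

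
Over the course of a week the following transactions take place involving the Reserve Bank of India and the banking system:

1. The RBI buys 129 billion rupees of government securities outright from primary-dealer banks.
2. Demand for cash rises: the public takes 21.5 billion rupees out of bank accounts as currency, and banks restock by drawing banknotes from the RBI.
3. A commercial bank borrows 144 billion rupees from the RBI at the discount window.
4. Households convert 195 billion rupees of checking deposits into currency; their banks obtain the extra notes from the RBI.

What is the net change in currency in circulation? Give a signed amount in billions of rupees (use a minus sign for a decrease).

RBI balance sheet:
  Assets:      Securities +129B, Loans to banks +144B
  Liabilities: Bank reserves +56.5B, Currency in circulation +216.5B
Commercial banking system:
  Assets:      Reserves at CB +56.5B, Securities −129B
  Liabilities: Checkable deposits −216.5B, Borrowings from CB +144B
So the change in currency in circulation is +216.5 billion.

+216.5 billion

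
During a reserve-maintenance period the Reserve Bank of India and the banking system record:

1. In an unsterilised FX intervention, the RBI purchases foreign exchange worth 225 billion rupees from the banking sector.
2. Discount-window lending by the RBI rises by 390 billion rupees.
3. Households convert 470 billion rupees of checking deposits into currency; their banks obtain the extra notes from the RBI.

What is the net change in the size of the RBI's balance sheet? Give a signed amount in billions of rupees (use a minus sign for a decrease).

+615 billion

RBI balance sheet:
  Assets:      Loans to banks +390B, Foreign assets +225B
  Liabilities: Bank reserves +145B, Currency in circulation +470B
Commercial banking system:
  Assets:      Reserves at CB +145B, Foreign assets −225B
  Liabilities: Checkable deposits −470B, Borrowings from CB +390B
Change in total RBI assets = +615 billion.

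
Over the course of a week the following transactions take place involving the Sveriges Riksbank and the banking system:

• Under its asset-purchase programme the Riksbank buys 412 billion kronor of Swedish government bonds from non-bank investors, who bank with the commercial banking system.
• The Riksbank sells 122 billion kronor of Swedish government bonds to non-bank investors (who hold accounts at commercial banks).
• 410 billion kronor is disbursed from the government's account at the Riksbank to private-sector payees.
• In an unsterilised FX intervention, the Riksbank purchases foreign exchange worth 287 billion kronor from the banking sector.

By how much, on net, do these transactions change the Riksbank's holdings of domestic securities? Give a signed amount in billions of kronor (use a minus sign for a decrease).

Riksbank balance sheet:
  Assets:      Securities +290B, Foreign assets +287B
  Liabilities: Bank reserves +987B, Government deposits −410B
Commercial banking system:
  Assets:      Reserves at CB +987B, Foreign assets −287B
  Liabilities: Checkable deposits +700B
So the change in the Riksbank's holdings of domestic securities is +290 billion.

+290 billion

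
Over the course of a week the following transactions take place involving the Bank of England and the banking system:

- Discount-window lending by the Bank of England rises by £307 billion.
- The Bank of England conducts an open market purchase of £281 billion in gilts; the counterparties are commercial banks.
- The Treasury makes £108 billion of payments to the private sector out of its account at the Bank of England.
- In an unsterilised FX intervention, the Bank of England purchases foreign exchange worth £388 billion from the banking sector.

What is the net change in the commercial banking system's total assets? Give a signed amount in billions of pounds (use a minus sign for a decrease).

+£415 billion

Discount-window loan £307 billion: bank balance sheets expand → +£307B.
OMO purchase (from banks) £281 billion: just an asset swap on bank balance sheets → 0.
Government spending £108 billion: bank balance sheets expand → +£108B.
FX purchase £388 billion: just an asset swap on bank balance sheets → 0.
Net: 307 + 0 + 108 + 0 = +£415 billion.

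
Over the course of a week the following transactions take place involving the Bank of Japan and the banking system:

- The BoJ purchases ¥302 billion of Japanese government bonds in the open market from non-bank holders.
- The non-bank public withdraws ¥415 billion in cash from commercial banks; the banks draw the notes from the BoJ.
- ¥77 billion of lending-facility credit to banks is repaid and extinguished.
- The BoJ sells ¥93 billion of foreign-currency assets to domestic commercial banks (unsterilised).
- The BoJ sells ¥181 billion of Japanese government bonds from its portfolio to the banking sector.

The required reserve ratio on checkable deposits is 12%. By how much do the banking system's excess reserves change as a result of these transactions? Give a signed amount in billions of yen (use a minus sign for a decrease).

Asset purchase (from non-banks) ¥302 billion: reserves +¥302B, deposits +¥302B.
Currency withdrawal ¥415 billion: reserves −¥415B, deposits −¥415B.
Discount-window repayment ¥77 billion: reserves −¥77B, deposits 0.
FX sale ¥93 billion: reserves −¥93B, deposits 0.
OMO sale (to banks) ¥181 billion: reserves −¥181B, deposits 0.
Totals: Δreserves = −¥464B, Δdeposits = −¥113B.
Δrequired reserves = 12% × −¥113B = −¥13.56B.
Δexcess reserves = Δreserves − Δrequired = −¥464B − (−¥13.56B) = -¥450.44 billion.

-¥450.44 billion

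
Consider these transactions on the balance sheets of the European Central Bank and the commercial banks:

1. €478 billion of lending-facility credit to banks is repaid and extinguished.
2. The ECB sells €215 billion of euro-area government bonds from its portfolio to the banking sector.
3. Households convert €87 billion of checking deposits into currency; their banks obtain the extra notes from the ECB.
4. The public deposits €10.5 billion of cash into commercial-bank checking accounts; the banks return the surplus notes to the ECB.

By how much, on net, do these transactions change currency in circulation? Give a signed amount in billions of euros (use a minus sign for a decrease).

Discount-window repayment €478 billion: no currency enters or leaves circulation → 0.
OMO sale (to banks) €215 billion: no currency enters or leaves circulation → 0.
Currency withdrawal €87 billion: notes leave the central bank → +€87B.
Currency deposit €10.5 billion: notes return to the central bank → −€10.5B.
Net: 0 + 0 + 87 − 10.5 = +€76.5 billion.

+€76.5 billion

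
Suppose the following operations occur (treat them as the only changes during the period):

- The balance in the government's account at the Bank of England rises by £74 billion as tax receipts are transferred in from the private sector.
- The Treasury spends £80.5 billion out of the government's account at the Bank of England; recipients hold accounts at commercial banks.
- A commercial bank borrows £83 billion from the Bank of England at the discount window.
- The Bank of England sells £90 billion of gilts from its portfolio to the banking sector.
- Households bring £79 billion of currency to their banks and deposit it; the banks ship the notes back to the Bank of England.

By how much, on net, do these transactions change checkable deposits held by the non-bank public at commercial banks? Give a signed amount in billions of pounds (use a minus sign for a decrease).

Government account inflow £74 billion: non-bank counterparties' bank balances fall → −£74B.
Government spending £80.5 billion: non-bank counterparties' bank balances rise → +£80.5B.
Discount-window loan £83 billion: the counterparty is a bank, so public deposits are unchanged → 0.
OMO sale (to banks) £90 billion: the counterparty is a bank, so public deposits are unchanged → 0.
Currency deposit £79 billion: non-bank counterparties' bank balances rise → +£79B.
Net: −74 + 80.5 + 0 + 0 + 79 = +£85.5 billion.

+£85.5 billion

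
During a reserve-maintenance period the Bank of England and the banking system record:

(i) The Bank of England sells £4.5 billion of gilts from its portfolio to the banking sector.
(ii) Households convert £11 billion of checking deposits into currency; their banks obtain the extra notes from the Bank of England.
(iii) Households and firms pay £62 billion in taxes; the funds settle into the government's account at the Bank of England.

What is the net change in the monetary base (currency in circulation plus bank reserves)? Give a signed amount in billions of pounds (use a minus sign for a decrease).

Bank of England balance sheet:
  Assets:      Securities −£4.5B
  Liabilities: Bank reserves −£77.5B, Currency in circulation +£11B, Government deposits +£62B
Commercial banking system:
  Assets:      Reserves at CB −£77.5B, Securities +£4.5B
  Liabilities: Checkable deposits −£73B
Monetary base = currency + reserves: +£11B + (−£77.5B) = -£66.5 billion.

-£66.5 billion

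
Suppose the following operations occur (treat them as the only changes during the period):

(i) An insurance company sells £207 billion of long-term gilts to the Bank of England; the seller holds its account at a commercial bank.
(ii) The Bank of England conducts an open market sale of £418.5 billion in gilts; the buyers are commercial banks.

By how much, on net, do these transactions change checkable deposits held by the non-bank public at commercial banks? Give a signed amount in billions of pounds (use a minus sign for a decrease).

Bank of England balance sheet:
  Assets:      Securities −£211.5B
  Liabilities: Bank reserves −£211.5B
Commercial banking system:
  Assets:      Reserves at CB −£211.5B, Securities +£418.5B
  Liabilities: Checkable deposits +£207B
So the change in checkable deposits held by the non-bank public at commercial banks is +£207 billion.

+£207 billion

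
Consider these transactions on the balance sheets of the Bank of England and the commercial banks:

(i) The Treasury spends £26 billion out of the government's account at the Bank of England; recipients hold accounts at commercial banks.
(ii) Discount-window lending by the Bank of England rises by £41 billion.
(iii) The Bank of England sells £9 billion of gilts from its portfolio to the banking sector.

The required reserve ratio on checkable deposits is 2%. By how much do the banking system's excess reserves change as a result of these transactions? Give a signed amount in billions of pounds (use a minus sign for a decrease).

+£57.48 billion

Government spending £26 billion: reserves +£26B, deposits +£26B.
Discount-window loan £41 billion: reserves +£41B, deposits 0.
OMO sale (to banks) £9 billion: reserves −£9B, deposits 0.
Totals: Δreserves = +£58B, Δdeposits = +£26B.
Δrequired reserves = 2% × +£26B = +£0.52B.
Δexcess reserves = Δreserves − Δrequired = +£58B − (+£0.52B) = +£57.48 billion.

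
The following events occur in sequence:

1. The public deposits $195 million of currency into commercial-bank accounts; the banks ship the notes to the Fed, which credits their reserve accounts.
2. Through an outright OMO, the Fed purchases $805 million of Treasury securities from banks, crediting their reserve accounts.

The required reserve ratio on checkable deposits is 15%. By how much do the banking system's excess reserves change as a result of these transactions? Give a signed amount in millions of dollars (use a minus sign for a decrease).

Currency deposit $195 million: reserves +$195M, deposits +$195M.
OMO purchase (from banks) $805 million: reserves +$805M, deposits 0.
Totals: Δreserves = +$1000M, Δdeposits = +$195M.
Δrequired reserves = 15% × +$195M = +$29.25M.
Δexcess reserves = Δreserves − Δrequired = +$1000M − (+$29.25M) = +$970.75 million.

+$970.75 million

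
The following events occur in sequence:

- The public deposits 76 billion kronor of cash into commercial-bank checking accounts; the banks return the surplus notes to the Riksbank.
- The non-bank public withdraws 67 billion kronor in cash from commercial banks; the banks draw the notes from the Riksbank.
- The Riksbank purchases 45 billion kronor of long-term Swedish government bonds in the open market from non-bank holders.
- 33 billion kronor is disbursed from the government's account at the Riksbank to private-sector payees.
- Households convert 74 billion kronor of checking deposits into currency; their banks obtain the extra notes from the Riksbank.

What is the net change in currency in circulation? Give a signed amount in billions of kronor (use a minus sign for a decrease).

Currency deposit 76 billion kronor: notes return to the central bank → −76B.
Currency withdrawal 67 billion kronor: notes leave the central bank → +67B.
Asset purchase (from non-banks) 45 billion kronor: no currency enters or leaves circulation → 0.
Government spending 33 billion kronor: no currency enters or leaves circulation → 0.
Currency withdrawal 74 billion kronor: notes leave the central bank → +74B.
Net: −76 + 67 + 0 + 0 + 74 = +65 billion.

+65 billion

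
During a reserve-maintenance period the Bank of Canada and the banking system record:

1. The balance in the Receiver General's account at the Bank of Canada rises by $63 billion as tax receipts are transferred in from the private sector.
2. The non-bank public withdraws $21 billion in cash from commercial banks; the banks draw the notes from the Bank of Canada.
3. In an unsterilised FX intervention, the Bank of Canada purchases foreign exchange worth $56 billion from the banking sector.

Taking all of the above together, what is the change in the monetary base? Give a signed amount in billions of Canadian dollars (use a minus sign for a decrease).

Bank of Canada balance sheet:
  Assets:      Foreign assets +$56B
  Liabilities: Bank reserves −$28B, Currency in circulation +$21B, Government deposits +$63B
Commercial banking system:
  Assets:      Reserves at CB −$28B, Foreign assets −$56B
  Liabilities: Checkable deposits −$84B
Monetary base = currency + reserves: +$21B + (−$28B) = -$7 billion.

-$7 billion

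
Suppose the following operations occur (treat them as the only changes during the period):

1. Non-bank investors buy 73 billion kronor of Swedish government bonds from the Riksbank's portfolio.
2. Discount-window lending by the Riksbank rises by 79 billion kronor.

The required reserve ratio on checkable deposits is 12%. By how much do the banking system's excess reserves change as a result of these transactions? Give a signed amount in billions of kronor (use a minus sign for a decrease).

+14.76 billion

Asset sale (to non-banks) 73 billion kronor: reserves −73B, deposits −73B.
Discount-window loan 79 billion kronor: reserves +79B, deposits 0.
Totals: Δreserves = +6B, Δdeposits = −73B.
Δrequired reserves = 12% × −73B = −8.76B.
Δexcess reserves = Δreserves − Δrequired = +6B − (−8.76B) = +14.76 billion.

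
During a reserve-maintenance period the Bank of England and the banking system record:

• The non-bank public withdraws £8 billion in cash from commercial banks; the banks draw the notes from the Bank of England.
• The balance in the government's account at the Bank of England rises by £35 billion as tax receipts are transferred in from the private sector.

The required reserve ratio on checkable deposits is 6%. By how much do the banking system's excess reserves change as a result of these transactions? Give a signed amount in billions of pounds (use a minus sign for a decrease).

-£40.42 billion

Currency withdrawal £8 billion: reserves −£8B, deposits −£8B.
Government account inflow £35 billion: reserves −£35B, deposits −£35B.
Totals: Δreserves = −£43B, Δdeposits = −£43B.
Δrequired reserves = 6% × −£43B = −£2.58B.
Δexcess reserves = Δreserves − Δrequired = −£43B − (−£2.58B) = -£40.42 billion.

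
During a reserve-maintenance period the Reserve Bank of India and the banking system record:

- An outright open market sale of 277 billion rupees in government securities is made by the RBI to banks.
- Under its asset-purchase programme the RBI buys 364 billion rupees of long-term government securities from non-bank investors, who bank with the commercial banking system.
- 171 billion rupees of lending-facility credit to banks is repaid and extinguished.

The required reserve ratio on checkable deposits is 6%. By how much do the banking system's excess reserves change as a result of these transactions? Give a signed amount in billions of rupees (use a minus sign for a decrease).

OMO sale (to banks) 277 billion rupees: reserves −277B, deposits 0.
Asset purchase (from non-banks) 364 billion rupees: reserves +364B, deposits +364B.
Discount-window repayment 171 billion rupees: reserves −171B, deposits 0.
Totals: Δreserves = −84B, Δdeposits = +364B.
Δrequired reserves = 6% × +364B = +21.84B.
Δexcess reserves = Δreserves − Δrequired = −84B − (+21.84B) = -105.84 billion.

-105.84 billion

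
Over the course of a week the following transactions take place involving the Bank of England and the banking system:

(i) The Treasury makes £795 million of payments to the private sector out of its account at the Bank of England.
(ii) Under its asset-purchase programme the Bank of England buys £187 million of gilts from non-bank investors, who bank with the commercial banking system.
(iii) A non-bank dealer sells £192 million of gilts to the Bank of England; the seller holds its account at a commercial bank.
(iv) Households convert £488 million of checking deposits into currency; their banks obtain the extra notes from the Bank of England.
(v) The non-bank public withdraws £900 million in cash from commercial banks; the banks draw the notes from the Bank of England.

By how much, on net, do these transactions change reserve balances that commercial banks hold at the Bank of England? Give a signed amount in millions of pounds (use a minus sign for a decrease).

-£214 million

Bank of England balance sheet:
  Assets:      Securities +£379M
  Liabilities: Bank reserves −£214M, Currency in circulation +£1388M, Government deposits −£795M
So the change in reserve balances that commercial banks hold at the Bank of England is -£214 million.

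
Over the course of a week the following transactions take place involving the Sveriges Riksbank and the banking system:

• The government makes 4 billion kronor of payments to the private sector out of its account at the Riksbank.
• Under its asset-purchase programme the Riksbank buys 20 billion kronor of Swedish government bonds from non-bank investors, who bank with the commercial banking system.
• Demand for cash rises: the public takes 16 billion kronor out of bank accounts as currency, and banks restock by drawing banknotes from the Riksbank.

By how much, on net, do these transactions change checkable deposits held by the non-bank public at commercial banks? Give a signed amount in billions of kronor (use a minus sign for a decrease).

+8 billion

Riksbank balance sheet:
  Assets:      Securities +20B
  Liabilities: Bank reserves +8B, Currency in circulation +16B, Government deposits −4B
Commercial banking system:
  Assets:      Reserves at CB +8B
  Liabilities: Checkable deposits +8B
So the change in checkable deposits held by the non-bank public at commercial banks is +8 billion.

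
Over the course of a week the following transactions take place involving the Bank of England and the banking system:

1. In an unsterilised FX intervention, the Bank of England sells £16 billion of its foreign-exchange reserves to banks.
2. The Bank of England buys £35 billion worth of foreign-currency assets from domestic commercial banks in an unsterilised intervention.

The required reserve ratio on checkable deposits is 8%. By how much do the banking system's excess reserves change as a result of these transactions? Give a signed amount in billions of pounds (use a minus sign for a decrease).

FX sale £16 billion: reserves −£16B, deposits 0.
FX purchase £35 billion: reserves +£35B, deposits 0.
Totals: Δreserves = +£19B, Δdeposits = 0.
Δrequired reserves = 8% × 0 = 0.
Δexcess reserves = Δreserves − Δrequired = +£19B − (0) = +£19 billion.

+£19 billion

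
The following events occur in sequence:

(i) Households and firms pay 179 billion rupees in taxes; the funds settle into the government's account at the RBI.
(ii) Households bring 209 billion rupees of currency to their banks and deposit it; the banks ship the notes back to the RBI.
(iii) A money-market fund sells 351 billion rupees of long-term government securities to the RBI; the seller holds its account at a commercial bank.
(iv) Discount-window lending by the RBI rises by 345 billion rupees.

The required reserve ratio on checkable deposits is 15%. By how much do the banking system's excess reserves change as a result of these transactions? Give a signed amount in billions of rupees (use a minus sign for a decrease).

+668.85 billion

Government account inflow 179 billion rupees: reserves −179B, deposits −179B.
Currency deposit 209 billion rupees: reserves +209B, deposits +209B.
Asset purchase (from non-banks) 351 billion rupees: reserves +351B, deposits +351B.
Discount-window loan 345 billion rupees: reserves +345B, deposits 0.
Totals: Δreserves = +726B, Δdeposits = +381B.
Δrequired reserves = 15% × +381B = +57.15B.
Δexcess reserves = Δreserves − Δrequired = +726B − (+57.15B) = +668.85 billion.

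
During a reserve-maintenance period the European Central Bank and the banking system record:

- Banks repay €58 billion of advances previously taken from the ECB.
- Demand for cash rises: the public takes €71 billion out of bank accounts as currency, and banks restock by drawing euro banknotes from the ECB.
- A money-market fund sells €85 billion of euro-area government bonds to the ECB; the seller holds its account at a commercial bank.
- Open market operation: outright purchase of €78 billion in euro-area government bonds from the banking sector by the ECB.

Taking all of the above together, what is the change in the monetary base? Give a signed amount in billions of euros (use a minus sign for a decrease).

Discount-window repayment €58 billion: ECB balance sheet contracts → −€58B.
Currency withdrawal €71 billion: just a shift between currency and reserves — both are base money → 0.
Asset purchase (from non-banks) €85 billion: ECB balance sheet expands → +€85B.
OMO purchase (from banks) €78 billion: ECB balance sheet expands → +€78B.
Net: −58 + 0 + 85 + 78 = +€105 billion.

+€105 billion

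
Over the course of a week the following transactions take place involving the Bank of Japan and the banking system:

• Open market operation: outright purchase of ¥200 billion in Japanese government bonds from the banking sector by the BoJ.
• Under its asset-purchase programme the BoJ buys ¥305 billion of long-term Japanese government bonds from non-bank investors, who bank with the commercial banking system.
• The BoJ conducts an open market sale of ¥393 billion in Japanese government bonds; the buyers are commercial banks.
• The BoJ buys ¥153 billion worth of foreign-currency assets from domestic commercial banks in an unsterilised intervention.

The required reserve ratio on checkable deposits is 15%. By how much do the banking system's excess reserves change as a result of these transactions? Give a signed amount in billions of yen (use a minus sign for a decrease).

+¥219.25 billion

OMO purchase (from banks) ¥200 billion: reserves +¥200B, deposits 0.
Asset purchase (from non-banks) ¥305 billion: reserves +¥305B, deposits +¥305B.
OMO sale (to banks) ¥393 billion: reserves −¥393B, deposits 0.
FX purchase ¥153 billion: reserves +¥153B, deposits 0.
Totals: Δreserves = +¥265B, Δdeposits = +¥305B.
Δrequired reserves = 15% × +¥305B = +¥45.75B.
Δexcess reserves = Δreserves − Δrequired = +¥265B − (+¥45.75B) = +¥219.25 billion.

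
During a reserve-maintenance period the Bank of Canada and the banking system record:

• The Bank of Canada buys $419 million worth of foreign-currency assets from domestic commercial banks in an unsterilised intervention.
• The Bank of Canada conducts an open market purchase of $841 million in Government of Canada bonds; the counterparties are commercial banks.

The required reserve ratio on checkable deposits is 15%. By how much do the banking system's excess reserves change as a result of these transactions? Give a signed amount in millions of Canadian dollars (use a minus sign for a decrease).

FX purchase $419 million: reserves +$419M, deposits 0.
OMO purchase (from banks) $841 million: reserves +$841M, deposits 0.
Totals: Δreserves = +$1260M, Δdeposits = 0.
Δrequired reserves = 15% × 0 = 0.
Δexcess reserves = Δreserves − Δrequired = +$1260M − (0) = +$1260 million.

+$1260 million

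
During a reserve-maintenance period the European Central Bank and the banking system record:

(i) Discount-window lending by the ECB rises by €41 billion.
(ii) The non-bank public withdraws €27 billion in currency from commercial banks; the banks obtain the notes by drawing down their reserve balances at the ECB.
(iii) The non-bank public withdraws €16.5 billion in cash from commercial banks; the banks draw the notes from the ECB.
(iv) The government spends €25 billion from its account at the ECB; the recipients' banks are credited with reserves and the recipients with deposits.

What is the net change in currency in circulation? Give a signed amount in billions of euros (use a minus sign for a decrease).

ECB balance sheet:
  Assets:      Loans to banks +€41B
  Liabilities: Bank reserves +€22.5B, Currency in circulation +€43.5B, Government deposits −€25B
So the change in currency in circulation is +€43.5 billion.

+€43.5 billion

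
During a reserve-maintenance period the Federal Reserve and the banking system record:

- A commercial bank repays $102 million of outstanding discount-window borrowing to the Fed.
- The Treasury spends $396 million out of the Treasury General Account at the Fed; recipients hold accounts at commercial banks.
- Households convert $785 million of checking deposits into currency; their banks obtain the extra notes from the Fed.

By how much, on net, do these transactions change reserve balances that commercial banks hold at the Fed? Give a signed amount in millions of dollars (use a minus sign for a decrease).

-$491 million

Fed balance sheet:
  Assets:      Loans to banks −$102M
  Liabilities: Bank reserves −$491M, Currency in circulation +$785M, Government deposits −$396M
So the change in reserve balances that commercial banks hold at the Fed is -$491 million.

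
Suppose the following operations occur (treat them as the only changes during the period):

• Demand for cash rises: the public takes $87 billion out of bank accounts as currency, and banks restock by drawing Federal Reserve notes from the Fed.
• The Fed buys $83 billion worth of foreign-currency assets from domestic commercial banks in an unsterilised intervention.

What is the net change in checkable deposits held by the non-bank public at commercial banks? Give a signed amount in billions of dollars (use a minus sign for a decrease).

Currency withdrawal $87 billion: non-bank counterparties' bank balances fall → −$87B.
FX purchase $83 billion: the counterparty is a bank, so public deposits are unchanged → 0.
Net: −87 + 0 = -$87 billion.

-$87 billion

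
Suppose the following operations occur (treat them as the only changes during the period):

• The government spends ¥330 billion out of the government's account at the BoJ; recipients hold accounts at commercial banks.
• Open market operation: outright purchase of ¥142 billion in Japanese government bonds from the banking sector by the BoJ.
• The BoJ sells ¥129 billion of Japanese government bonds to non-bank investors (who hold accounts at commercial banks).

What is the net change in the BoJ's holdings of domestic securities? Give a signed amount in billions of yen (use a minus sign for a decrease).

Government spending ¥330 billion: the BoJ's securities portfolio is untouched → 0.
OMO purchase (from banks) ¥142 billion: securities added to the BoJ's portfolio → +¥142B.
Asset sale (to non-banks) ¥129 billion: securities removed from the BoJ's portfolio → −¥129B.
Net: 0 + 142 − 129 = +¥13 billion.

+¥13 billion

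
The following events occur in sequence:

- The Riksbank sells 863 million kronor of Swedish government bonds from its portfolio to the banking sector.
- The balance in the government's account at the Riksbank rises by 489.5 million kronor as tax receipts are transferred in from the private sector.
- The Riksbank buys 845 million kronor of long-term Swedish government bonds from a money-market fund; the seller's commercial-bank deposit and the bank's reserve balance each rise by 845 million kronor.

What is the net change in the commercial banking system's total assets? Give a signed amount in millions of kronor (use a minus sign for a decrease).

OMO sale (to banks) 863 million kronor: just an asset swap on bank balance sheets → 0.
Government account inflow 489.5 million kronor: bank balance sheets shrink → −489.5M.
Asset purchase (from non-banks) 845 million kronor: bank balance sheets expand → +845M.
Net: 0 − 489.5 + 845 = +355.5 million.

+355.5 million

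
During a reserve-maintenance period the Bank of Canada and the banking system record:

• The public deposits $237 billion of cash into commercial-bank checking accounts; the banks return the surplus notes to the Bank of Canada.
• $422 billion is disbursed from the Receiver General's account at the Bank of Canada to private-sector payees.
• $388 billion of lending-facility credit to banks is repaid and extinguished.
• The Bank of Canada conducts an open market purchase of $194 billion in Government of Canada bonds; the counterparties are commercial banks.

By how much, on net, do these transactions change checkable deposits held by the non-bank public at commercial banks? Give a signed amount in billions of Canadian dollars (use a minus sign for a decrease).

+$659 billion

Bank of Canada balance sheet:
  Assets:      Securities +$194B, Loans to banks −$388B
  Liabilities: Bank reserves +$465B, Currency in circulation −$237B, Government deposits −$422B
Commercial banking system:
  Assets:      Reserves at CB +$465B, Securities −$194B
  Liabilities: Checkable deposits +$659B, Borrowings from CB −$388B
So the change in checkable deposits held by the non-bank public at commercial banks is +$659 billion.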